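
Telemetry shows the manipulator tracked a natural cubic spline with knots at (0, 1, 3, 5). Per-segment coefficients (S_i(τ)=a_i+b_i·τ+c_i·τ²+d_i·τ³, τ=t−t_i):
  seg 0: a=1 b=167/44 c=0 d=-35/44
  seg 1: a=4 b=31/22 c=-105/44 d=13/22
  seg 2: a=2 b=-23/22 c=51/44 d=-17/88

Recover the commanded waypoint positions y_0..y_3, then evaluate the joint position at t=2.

y_0=1 y_1=4 y_2=2 y_3=3
S(2) = 159/44

y_0 = S_0(0) = a_0 = 1
y_1 = S_1(0) = a_1 = 4
y_2 = S_2(0) = a_2 = 2
y_3 = S_2(2) = 3
t_q=2 is in segment 1 (τ=1); S_1(τ)=159/44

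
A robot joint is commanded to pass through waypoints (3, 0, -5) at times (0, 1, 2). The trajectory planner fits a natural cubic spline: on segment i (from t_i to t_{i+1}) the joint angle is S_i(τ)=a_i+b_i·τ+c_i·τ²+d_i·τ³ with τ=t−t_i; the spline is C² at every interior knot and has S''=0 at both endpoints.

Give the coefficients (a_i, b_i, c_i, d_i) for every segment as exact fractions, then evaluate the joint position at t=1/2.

Δ: Δ0=-3, Δ1=-5
row 1: diag=4, rhs=-12; c'=1/4, d'=-3
back: M1=-3
M: M0=0, M1=-3, M2=0
seg 0: a=3, c=M0/2=0, d=(M1−M0)/(6·1)=-1/2, b=Δ0−h0·(2M0+M1)/6=-5/2
seg 1: a=0, c=M1/2=-3/2, d=(M2−M1)/(6·1)=1/2, b=Δ1−h1·(2M1+M2)/6=-4
t_q=1/2 → seg 0, τ=1/2; S=3+-5/2·τ+0·τ²+-1/2·τ³=27/16

  seg 0: a=3 b=-5/2 c=0 d=-1/2
  seg 1: a=0 b=-4 c=-3/2 d=1/2
S(1/2) = 27/16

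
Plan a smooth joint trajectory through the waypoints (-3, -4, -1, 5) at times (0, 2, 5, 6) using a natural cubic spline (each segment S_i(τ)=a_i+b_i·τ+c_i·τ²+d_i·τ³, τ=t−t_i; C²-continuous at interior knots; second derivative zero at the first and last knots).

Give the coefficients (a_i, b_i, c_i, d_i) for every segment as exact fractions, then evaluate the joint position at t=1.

  seg 0: a=-3 b=-59/142 c=0 d=-3/142
  seg 1: a=-4 b=-95/142 c=-9/71 d=97/426
  seg 2: a=-1 b=335/71 c=273/142 d=-91/142
S(1) = -244/71

Δ: Δ0=-1/2, Δ1=1, Δ2=6
row 1: diag=10, rhs=9; c'=3/10, d'=9/10
row 2: denom=8−3·3/10=71/10; d'=(30−3·9/10)/(71/10)=273/71
back: M2=273/71
back: M1=9/10−3/10·273/71=-18/71
M: M0=0, M1=-18/71, M2=273/71, M3=0
seg 0: a=-3, c=M0/2=0, d=(M1−M0)/(6·2)=-3/142, b=Δ0−h0·(2M0+M1)/6=-59/142
seg 1: a=-4, c=M1/2=-9/71, d=(M2−M1)/(6·3)=97/426, b=Δ1−h1·(2M1+M2)/6=-95/142
seg 2: a=-1, c=M2/2=273/142, d=(M3−M2)/(6·1)=-91/142, b=Δ2−h2·(2M2+M3)/6=335/71
t_q=1 → seg 0, τ=1; S=-3+-59/142·τ+0·τ²+-3/142·τ³=-244/71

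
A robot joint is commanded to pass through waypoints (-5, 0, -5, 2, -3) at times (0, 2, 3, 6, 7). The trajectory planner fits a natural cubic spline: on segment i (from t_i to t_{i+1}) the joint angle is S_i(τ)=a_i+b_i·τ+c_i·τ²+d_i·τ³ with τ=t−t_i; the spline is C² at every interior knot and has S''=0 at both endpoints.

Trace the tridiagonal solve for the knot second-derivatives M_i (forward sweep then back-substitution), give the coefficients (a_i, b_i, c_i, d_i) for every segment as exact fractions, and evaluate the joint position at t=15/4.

Δ: Δ0=5/2, Δ1=-5, Δ2=7/3, Δ3=-5
row 1: diag=6, rhs=-45; c'=1/6, d'=-15/2
row 2: denom=8−1·1/6=47/6; d'=(44−1·-15/2)/(47/6)=309/47
row 3: denom=8−3·18/47=322/47; d'=(-44−3·309/47)/(322/47)=-2995/322
back: M3=-2995/322
back: M2=309/47−18/47·-2995/322=1632/161
back: M1=-15/2−1/6·1632/161=-2959/322
M: M0=0, M1=-2959/322, M2=1632/161, M3=-2995/322, M4=0
seg 0: a=-5, c=M0/2=0, d=(M1−M0)/(6·2)=-2959/3864, b=Δ0−h0·(2M0+M1)/6=2687/483
seg 1: a=0, c=M1/2=-2959/644, d=(M2−M1)/(6·1)=889/276, b=Δ1−h1·(2M1+M2)/6=-3503/966
seg 2: a=-5, c=M2/2=816/161, d=(M3−M2)/(6·3)=-6259/5796, b=Δ2−h2·(2M2+M3)/6=-6091/1932
seg 3: a=2, c=M3/2=-2995/644, d=(M4−M3)/(6·1)=2995/1932, b=Δ3−h3·(2M3+M4)/6=-1835/966
t_q=15/4 → seg 2, τ=3/4; S=-5+-6091/1932·τ+816/161·τ²+-6259/5796·τ³=-204809/41216

  seg 0: a=-5 b=2687/483 c=0 d=-2959/3864
  seg 1: a=0 b=-3503/966 c=-2959/644 d=889/276
  seg 2: a=-5 b=-6091/1932 c=816/161 d=-6259/5796
  seg 3: a=2 b=-1835/966 c=-2995/644 d=2995/1932
S(15/4) = -204809/41216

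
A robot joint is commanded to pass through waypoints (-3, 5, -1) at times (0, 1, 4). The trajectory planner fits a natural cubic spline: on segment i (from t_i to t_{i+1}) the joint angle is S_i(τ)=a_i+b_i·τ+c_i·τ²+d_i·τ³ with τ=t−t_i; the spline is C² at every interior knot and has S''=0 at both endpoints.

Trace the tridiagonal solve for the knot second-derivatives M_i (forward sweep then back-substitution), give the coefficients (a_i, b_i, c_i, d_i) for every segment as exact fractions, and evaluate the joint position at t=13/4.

  seg 0: a=-3 b=37/4 c=0 d=-5/4
  seg 1: a=5 b=11/2 c=-15/4 d=5/12
S(13/4) = 803/256

Δ: Δ0=8, Δ1=-2
row 1: diag=8, rhs=-60; c'=3/8, d'=-15/2
back: M1=-15/2
M: M0=0, M1=-15/2, M2=0
seg 0: a=-3, c=M0/2=0, d=(M1−M0)/(6·1)=-5/4, b=Δ0−h0·(2M0+M1)/6=37/4
seg 1: a=5, c=M1/2=-15/4, d=(M2−M1)/(6·3)=5/12, b=Δ1−h1·(2M1+M2)/6=11/2
t_q=13/4 → seg 1, τ=9/4; S=5+11/2·τ+-15/4·τ²+5/12·τ³=803/256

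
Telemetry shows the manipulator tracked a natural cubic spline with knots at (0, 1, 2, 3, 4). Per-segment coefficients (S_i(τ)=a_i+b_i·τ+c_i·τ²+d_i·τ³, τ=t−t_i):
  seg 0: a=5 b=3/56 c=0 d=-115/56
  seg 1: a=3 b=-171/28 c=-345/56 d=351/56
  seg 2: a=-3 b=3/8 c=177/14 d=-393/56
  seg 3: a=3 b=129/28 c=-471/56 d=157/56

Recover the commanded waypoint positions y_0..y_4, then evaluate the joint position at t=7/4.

y_0=5 y_1=3 y_2=-3 y_3=3 y_4=2
S(7/4) = -8607/3584

y_0 = S_0(0) = a_0 = 5
y_1 = S_1(0) = a_1 = 3
y_2 = S_2(0) = a_2 = -3
y_3 = S_3(0) = a_3 = 3
y_4 = S_3(1) = 2
t_q=7/4 is in segment 1 (τ=3/4); S_1(τ)=-8607/3584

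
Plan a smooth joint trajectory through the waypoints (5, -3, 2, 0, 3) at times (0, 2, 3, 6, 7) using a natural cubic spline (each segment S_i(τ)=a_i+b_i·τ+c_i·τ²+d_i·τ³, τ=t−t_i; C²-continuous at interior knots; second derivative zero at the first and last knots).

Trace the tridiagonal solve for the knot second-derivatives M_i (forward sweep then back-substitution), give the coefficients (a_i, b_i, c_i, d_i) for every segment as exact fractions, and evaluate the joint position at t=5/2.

  seg 0: a=5 b=-3586/483 c=0 d=827/966
  seg 1: a=-3 b=1376/483 c=827/161 d=-206/69
  seg 2: a=2 b=2012/483 c=-615/161 d=1067/1449
  seg 3: a=0 b=545/483 c=452/161 d=-452/483
S(5/2) = -107/161

Δ: Δ0=-4, Δ1=5, Δ2=-2/3, Δ3=3
row 1: diag=6, rhs=54; c'=1/6, d'=9
row 2: denom=8−1·1/6=47/6; d'=(-34−1·9)/(47/6)=-258/47
row 3: denom=8−3·18/47=322/47; d'=(22−3·-258/47)/(322/47)=904/161
back: M3=904/161
back: M2=-258/47−18/47·904/161=-1230/161
back: M1=9−1/6·-1230/161=1654/161
M: M0=0, M1=1654/161, M2=-1230/161, M3=904/161, M4=0
seg 0: a=5, c=M0/2=0, d=(M1−M0)/(6·2)=827/966, b=Δ0−h0·(2M0+M1)/6=-3586/483
seg 1: a=-3, c=M1/2=827/161, d=(M2−M1)/(6·1)=-206/69, b=Δ1−h1·(2M1+M2)/6=1376/483
seg 2: a=2, c=M2/2=-615/161, d=(M3−M2)/(6·3)=1067/1449, b=Δ2−h2·(2M2+M3)/6=2012/483
seg 3: a=0, c=M3/2=452/161, d=(M4−M3)/(6·1)=-452/483, b=Δ3−h3·(2M3+M4)/6=545/483
t_q=5/2 → seg 1, τ=1/2; S=-3+1376/483·τ+827/161·τ²+-206/69·τ³=-107/161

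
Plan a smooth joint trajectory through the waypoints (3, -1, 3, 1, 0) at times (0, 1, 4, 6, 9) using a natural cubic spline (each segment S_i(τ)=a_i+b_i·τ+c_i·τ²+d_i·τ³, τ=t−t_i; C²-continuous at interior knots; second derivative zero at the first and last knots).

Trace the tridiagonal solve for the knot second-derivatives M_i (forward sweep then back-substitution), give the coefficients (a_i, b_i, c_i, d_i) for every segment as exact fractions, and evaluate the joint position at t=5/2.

Δ: Δ0=-4, Δ1=4/3, Δ2=-1, Δ3=-1/3
row 1: diag=8, rhs=32; c'=3/8, d'=4
row 2: denom=10−3·3/8=71/8; d'=(-14−3·4)/(71/8)=-208/71
row 3: denom=10−2·16/71=678/71; d'=(4−2·-208/71)/(678/71)=350/339
back: M3=350/339
back: M2=-208/71−16/71·350/339=-1072/339
back: M1=4−3/8·-1072/339=586/113
M: M0=0, M1=586/113, M2=-1072/339, M3=350/339, M4=0
seg 0: a=3, c=M0/2=0, d=(M1−M0)/(6·1)=293/339, b=Δ0−h0·(2M0+M1)/6=-1649/339
seg 1: a=-1, c=M1/2=293/113, d=(M2−M1)/(6·3)=-1415/3051, b=Δ1−h1·(2M1+M2)/6=-770/339
seg 2: a=3, c=M2/2=-536/339, d=(M3−M2)/(6·2)=79/226, b=Δ2−h2·(2M2+M3)/6=259/339
seg 3: a=1, c=M3/2=175/339, d=(M4−M3)/(6·3)=-175/3051, b=Δ3−h3·(2M3+M4)/6=-463/339
t_q=5/2 → seg 1, τ=3/2; S=-1+-770/339·τ+293/113·τ²+-1415/3051·τ³=-125/904

  seg 0: a=3 b=-1649/339 c=0 d=293/339
  seg 1: a=-1 b=-770/339 c=293/113 d=-1415/3051
  seg 2: a=3 b=259/339 c=-536/339 d=79/226
  seg 3: a=1 b=-463/339 c=175/339 d=-175/3051
S(5/2) = -125/904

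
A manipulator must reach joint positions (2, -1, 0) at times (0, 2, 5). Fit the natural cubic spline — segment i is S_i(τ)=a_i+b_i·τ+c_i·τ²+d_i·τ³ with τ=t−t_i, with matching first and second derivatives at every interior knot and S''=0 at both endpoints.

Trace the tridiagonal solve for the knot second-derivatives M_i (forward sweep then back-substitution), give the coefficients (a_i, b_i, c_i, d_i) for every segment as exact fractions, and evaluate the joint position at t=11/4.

  seg 0: a=2 b=-28/15 c=0 d=11/120
  seg 1: a=-1 b=-23/30 c=11/20 d=-11/180
S(11/4) = -1653/1280

Δ: Δ0=-3/2, Δ1=1/3
row 1: diag=10, rhs=11; c'=3/10, d'=11/10
back: M1=11/10
M: M0=0, M1=11/10, M2=0
seg 0: a=2, c=M0/2=0, d=(M1−M0)/(6·2)=11/120, b=Δ0−h0·(2M0+M1)/6=-28/15
seg 1: a=-1, c=M1/2=11/20, d=(M2−M1)/(6·3)=-11/180, b=Δ1−h1·(2M1+M2)/6=-23/30
t_q=11/4 → seg 1, τ=3/4; S=-1+-23/30·τ+11/20·τ²+-11/180·τ³=-1653/1280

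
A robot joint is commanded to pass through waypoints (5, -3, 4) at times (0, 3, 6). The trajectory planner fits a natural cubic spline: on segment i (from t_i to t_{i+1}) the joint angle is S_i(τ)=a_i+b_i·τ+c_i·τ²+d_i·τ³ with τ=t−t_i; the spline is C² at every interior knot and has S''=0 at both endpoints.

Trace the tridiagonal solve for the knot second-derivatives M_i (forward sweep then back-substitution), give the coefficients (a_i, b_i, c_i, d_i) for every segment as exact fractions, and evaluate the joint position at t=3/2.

  seg 0: a=5 b=-47/12 c=0 d=5/36
  seg 1: a=-3 b=-1/6 c=5/4 d=-5/36
S(3/2) = -13/32

Δ: Δ0=-8/3, Δ1=7/3
row 1: diag=12, rhs=30; c'=1/4, d'=5/2
back: M1=5/2
M: M0=0, M1=5/2, M2=0
seg 0: a=5, c=M0/2=0, d=(M1−M0)/(6·3)=5/36, b=Δ0−h0·(2M0+M1)/6=-47/12
seg 1: a=-3, c=M1/2=5/4, d=(M2−M1)/(6·3)=-5/36, b=Δ1−h1·(2M1+M2)/6=-1/6
t_q=3/2 → seg 0, τ=3/2; S=5+-47/12·τ+0·τ²+5/36·τ³=-13/32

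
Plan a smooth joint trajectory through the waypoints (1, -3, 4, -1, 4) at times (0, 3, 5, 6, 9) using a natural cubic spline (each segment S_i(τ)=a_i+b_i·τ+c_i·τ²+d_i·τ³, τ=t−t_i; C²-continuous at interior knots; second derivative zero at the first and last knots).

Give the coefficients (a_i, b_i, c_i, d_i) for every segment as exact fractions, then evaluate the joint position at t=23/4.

  seg 0: a=1 b=-3427/876 c=0 d=251/876
  seg 1: a=-3 b=1675/438 c=753/292 d=-2401/1752
  seg 2: a=4 b=-505/219 c=-412/73 d=646/219
  seg 3: a=-1 b=-1039/219 c=234/73 d=-26/73
S(23/4) = 795/2336

Δ: Δ0=-4/3, Δ1=7/2, Δ2=-5, Δ3=5/3
row 1: diag=10, rhs=29; c'=1/5, d'=29/10
row 2: denom=6−2·1/5=28/5; d'=(-51−2·29/10)/(28/5)=-71/7
row 3: denom=8−1·5/28=219/28; d'=(40−1·-71/7)/(219/28)=468/73
back: M3=468/73
back: M2=-71/7−5/28·468/73=-824/73
back: M1=29/10−1/5·-824/73=753/146
M: M0=0, M1=753/146, M2=-824/73, M3=468/73, M4=0
seg 0: a=1, c=M0/2=0, d=(M1−M0)/(6·3)=251/876, b=Δ0−h0·(2M0+M1)/6=-3427/876
seg 1: a=-3, c=M1/2=753/292, d=(M2−M1)/(6·2)=-2401/1752, b=Δ1−h1·(2M1+M2)/6=1675/438
seg 2: a=4, c=M2/2=-412/73, d=(M3−M2)/(6·1)=646/219, b=Δ2−h2·(2M2+M3)/6=-505/219
seg 3: a=-1, c=M3/2=234/73, d=(M4−M3)/(6·3)=-26/73, b=Δ3−h3·(2M3+M4)/6=-1039/219
t_q=23/4 → seg 2, τ=3/4; S=4+-505/219·τ+-412/73·τ²+646/219·τ³=795/2336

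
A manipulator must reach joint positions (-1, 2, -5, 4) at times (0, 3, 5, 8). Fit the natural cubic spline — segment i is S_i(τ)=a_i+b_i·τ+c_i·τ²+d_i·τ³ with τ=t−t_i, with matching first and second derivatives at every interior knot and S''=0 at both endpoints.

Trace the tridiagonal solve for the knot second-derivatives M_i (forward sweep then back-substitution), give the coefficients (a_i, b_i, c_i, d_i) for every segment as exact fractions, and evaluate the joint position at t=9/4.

Δ: Δ0=1, Δ1=-7/2, Δ2=3
row 1: diag=10, rhs=-27; c'=1/5, d'=-27/10
row 2: denom=10−2·1/5=48/5; d'=(39−2·-27/10)/(48/5)=37/8
back: M2=37/8
back: M1=-27/10−1/5·37/8=-29/8
M: M0=0, M1=-29/8, M2=37/8, M3=0
seg 0: a=-1, c=M0/2=0, d=(M1−M0)/(6·3)=-29/144, b=Δ0−h0·(2M0+M1)/6=45/16
seg 1: a=2, c=M1/2=-29/16, d=(M2−M1)/(6·2)=11/16, b=Δ1−h1·(2M1+M2)/6=-21/8
seg 2: a=-5, c=M2/2=37/16, d=(M3−M2)/(6·3)=-37/144, b=Δ2−h2·(2M2+M3)/6=-13/8
t_q=9/4 → seg 0, τ=9/4; S=-1+45/16·τ+0·τ²+-29/144·τ³=3107/1024

  seg 0: a=-1 b=45/16 c=0 d=-29/144
  seg 1: a=2 b=-21/8 c=-29/16 d=11/16
  seg 2: a=-5 b=-13/8 c=37/16 d=-37/144
S(9/4) = 3107/1024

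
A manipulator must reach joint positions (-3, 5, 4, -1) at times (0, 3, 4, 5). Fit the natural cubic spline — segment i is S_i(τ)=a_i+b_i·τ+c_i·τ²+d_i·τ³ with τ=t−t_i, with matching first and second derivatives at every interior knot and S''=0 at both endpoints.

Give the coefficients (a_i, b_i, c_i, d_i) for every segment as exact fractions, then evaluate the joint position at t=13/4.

Δ: Δ0=8/3, Δ1=-1, Δ2=-5
row 1: diag=8, rhs=-22; c'=1/8, d'=-11/4
row 2: denom=4−1·1/8=31/8; d'=(-24−1·-11/4)/(31/8)=-170/31
back: M2=-170/31
back: M1=-11/4−1/8·-170/31=-64/31
M: M0=0, M1=-64/31, M2=-170/31, M3=0
seg 0: a=-3, c=M0/2=0, d=(M1−M0)/(6·3)=-32/279, b=Δ0−h0·(2M0+M1)/6=344/93
seg 1: a=5, c=M1/2=-32/31, d=(M2−M1)/(6·1)=-53/93, b=Δ1−h1·(2M1+M2)/6=56/93
seg 2: a=4, c=M2/2=-85/31, d=(M3−M2)/(6·1)=85/93, b=Δ2−h2·(2M2+M3)/6=-295/93
t_q=13/4 → seg 1, τ=1/4; S=5+56/93·τ+-32/31·τ²+-53/93·τ³=10073/1984

  seg 0: a=-3 b=344/93 c=0 d=-32/279
  seg 1: a=5 b=56/93 c=-32/31 d=-53/93
  seg 2: a=4 b=-295/93 c=-85/31 d=85/93
S(13/4) = 10073/1984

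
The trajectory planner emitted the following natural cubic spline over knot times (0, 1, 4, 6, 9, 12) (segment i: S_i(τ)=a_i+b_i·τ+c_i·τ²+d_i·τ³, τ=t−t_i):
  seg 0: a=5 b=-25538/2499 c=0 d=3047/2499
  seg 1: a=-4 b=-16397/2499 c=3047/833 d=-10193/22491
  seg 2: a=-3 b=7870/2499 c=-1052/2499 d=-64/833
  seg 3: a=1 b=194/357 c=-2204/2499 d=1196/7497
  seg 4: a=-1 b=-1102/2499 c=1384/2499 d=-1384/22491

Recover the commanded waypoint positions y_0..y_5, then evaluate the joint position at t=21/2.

y_0 = S_0(0) = a_0 = 5
y_1 = S_1(0) = a_1 = -4
y_2 = S_2(0) = a_2 = -3
y_3 = S_3(0) = a_3 = 1
y_4 = S_4(0) = a_4 = -1
y_5 = S_4(3) = 1
t_q=21/2 is in segment 4 (τ=3/2); S_4(τ)=-519/833

y_0=5 y_1=-4 y_2=-3 y_3=1 y_4=-1 y_5=1
S(21/2) = -519/833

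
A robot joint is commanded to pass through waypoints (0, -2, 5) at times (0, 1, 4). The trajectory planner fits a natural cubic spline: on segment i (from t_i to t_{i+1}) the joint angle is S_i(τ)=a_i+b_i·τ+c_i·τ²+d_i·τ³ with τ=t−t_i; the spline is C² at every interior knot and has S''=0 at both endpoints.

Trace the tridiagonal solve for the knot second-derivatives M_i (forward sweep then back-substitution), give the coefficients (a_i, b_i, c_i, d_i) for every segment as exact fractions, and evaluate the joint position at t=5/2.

Δ: Δ0=-2, Δ1=7/3
row 1: diag=8, rhs=26; c'=3/8, d'=13/4
back: M1=13/4
M: M0=0, M1=13/4, M2=0
seg 0: a=0, c=M0/2=0, d=(M1−M0)/(6·1)=13/24, b=Δ0−h0·(2M0+M1)/6=-61/24
seg 1: a=-2, c=M1/2=13/8, d=(M2−M1)/(6·3)=-13/72, b=Δ1−h1·(2M1+M2)/6=-11/12
t_q=5/2 → seg 1, τ=3/2; S=-2+-11/12·τ+13/8·τ²+-13/72·τ³=-21/64

  seg 0: a=0 b=-61/24 c=0 d=13/24
  seg 1: a=-2 b=-11/12 c=13/8 d=-13/72
S(5/2) = -21/64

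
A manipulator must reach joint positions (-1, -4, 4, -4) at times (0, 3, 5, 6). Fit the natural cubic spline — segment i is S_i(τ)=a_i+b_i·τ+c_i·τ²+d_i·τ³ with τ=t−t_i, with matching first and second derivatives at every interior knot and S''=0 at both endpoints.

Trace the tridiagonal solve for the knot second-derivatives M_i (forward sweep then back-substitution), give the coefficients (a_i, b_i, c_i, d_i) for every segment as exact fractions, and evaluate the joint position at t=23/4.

  seg 0: a=-1 b=-109/28 c=0 d=9/28
  seg 1: a=-4 b=67/14 c=81/28 d=-23/14
  seg 2: a=4 b=-47/14 c=-195/28 d=65/28
S(23/4) = -2609/1792

Δ: Δ0=-1, Δ1=4, Δ2=-8
row 1: diag=10, rhs=30; c'=1/5, d'=3
row 2: denom=6−2·1/5=28/5; d'=(-72−2·3)/(28/5)=-195/14
back: M2=-195/14
back: M1=3−1/5·-195/14=81/14
M: M0=0, M1=81/14, M2=-195/14, M3=0
seg 0: a=-1, c=M0/2=0, d=(M1−M0)/(6·3)=9/28, b=Δ0−h0·(2M0+M1)/6=-109/28
seg 1: a=-4, c=M1/2=81/28, d=(M2−M1)/(6·2)=-23/14, b=Δ1−h1·(2M1+M2)/6=67/14
seg 2: a=4, c=M2/2=-195/28, d=(M3−M2)/(6·1)=65/28, b=Δ2−h2·(2M2+M3)/6=-47/14
t_q=23/4 → seg 2, τ=3/4; S=4+-47/14·τ+-195/28·τ²+65/28·τ³=-2609/1792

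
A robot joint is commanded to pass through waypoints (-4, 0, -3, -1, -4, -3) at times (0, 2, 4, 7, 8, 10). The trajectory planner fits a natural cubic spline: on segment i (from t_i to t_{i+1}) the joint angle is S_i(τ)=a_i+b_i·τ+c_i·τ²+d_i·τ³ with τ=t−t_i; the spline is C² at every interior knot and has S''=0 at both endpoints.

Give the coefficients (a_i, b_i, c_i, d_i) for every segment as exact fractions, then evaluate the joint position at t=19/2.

Δ: Δ0=2, Δ1=-3/2, Δ2=2/3, Δ3=-3, Δ4=1/2
row 1: diag=8, rhs=-21; c'=1/4, d'=-21/8
row 2: denom=10−2·1/4=19/2; d'=(13−2·-21/8)/(19/2)=73/38
row 3: denom=8−3·6/19=134/19; d'=(-22−3·73/38)/(134/19)=-1055/268
row 4: denom=6−1·19/134=785/134; d'=(21−1·-1055/268)/(785/134)=6683/1570
back: M4=6683/1570
back: M3=-1055/268−19/134·6683/1570=-3564/785
back: M2=73/38−6/19·-3564/785=5267/1570
back: M1=-21/8−1/4·5267/1570=-2719/785
M: M0=0, M1=-2719/785, M2=5267/1570, M3=-3564/785, M4=6683/1570, M5=0
seg 0: a=-4, c=M0/2=0, d=(M1−M0)/(6·2)=-2719/9420, b=Δ0−h0·(2M0+M1)/6=7429/2355
seg 1: a=0, c=M1/2=-2719/1570, d=(M2−M1)/(6·2)=2141/3768, b=Δ1−h1·(2M1+M2)/6=-728/2355
seg 2: a=-3, c=M2/2=5267/3140, d=(M3−M2)/(6·3)=-2479/5652, b=Δ2−h2·(2M2+M3)/6=-1969/4710
seg 3: a=-1, c=M3/2=-1782/785, d=(M4−M3)/(6·1)=13811/9420, b=Δ3−h3·(2M3+M4)/6=-20687/9420
seg 4: a=-4, c=M4/2=6683/3140, d=(M5−M4)/(6·2)=-6683/18840, b=Δ4−h4·(2M4+M5)/6=-11011/4710
t_q=19/2 → seg 4, τ=3/2; S=-4+-11011/4710·τ+6683/3140·τ²+-6683/18840·τ³=-39339/10048

  seg 0: a=-4 b=7429/2355 c=0 d=-2719/9420
  seg 1: a=0 b=-728/2355 c=-2719/1570 d=2141/3768
  seg 2: a=-3 b=-1969/4710 c=5267/3140 d=-2479/5652
  seg 3: a=-1 b=-20687/9420 c=-1782/785 d=13811/9420
  seg 4: a=-4 b=-11011/4710 c=6683/3140 d=-6683/18840
S(19/2) = -39339/10048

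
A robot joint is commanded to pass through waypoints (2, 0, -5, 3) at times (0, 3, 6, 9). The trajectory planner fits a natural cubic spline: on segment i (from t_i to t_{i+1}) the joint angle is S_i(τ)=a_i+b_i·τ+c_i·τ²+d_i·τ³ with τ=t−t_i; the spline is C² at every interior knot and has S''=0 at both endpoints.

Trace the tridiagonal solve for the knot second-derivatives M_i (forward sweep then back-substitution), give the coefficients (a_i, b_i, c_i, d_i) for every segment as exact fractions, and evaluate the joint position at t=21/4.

  seg 0: a=2 b=-1/9 c=0 d=-5/81
  seg 1: a=0 b=-16/9 c=-5/9 d=16/81
  seg 2: a=-5 b=2/9 c=11/9 d=-11/81
S(21/4) = -73/16

Δ: Δ0=-2/3, Δ1=-5/3, Δ2=8/3
row 1: diag=12, rhs=-6; c'=1/4, d'=-1/2
row 2: denom=12−3·1/4=45/4; d'=(26−3·-1/2)/(45/4)=22/9
back: M2=22/9
back: M1=-1/2−1/4·22/9=-10/9
M: M0=0, M1=-10/9, M2=22/9, M3=0
seg 0: a=2, c=M0/2=0, d=(M1−M0)/(6·3)=-5/81, b=Δ0−h0·(2M0+M1)/6=-1/9
seg 1: a=0, c=M1/2=-5/9, d=(M2−M1)/(6·3)=16/81, b=Δ1−h1·(2M1+M2)/6=-16/9
seg 2: a=-5, c=M2/2=11/9, d=(M3−M2)/(6·3)=-11/81, b=Δ2−h2·(2M2+M3)/6=2/9
t_q=21/4 → seg 1, τ=9/4; S=0+-16/9·τ+-5/9·τ²+16/81·τ³=-73/16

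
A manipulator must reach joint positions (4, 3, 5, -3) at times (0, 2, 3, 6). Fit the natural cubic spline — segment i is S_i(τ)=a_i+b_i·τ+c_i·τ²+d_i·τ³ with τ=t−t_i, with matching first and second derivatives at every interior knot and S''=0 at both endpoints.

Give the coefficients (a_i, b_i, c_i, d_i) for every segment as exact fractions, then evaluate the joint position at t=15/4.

Δ: Δ0=-1/2, Δ1=2, Δ2=-8/3
row 1: diag=6, rhs=15; c'=1/6, d'=5/2
row 2: denom=8−1·1/6=47/6; d'=(-28−1·5/2)/(47/6)=-183/47
back: M2=-183/47
back: M1=5/2−1/6·-183/47=148/47
M: M0=0, M1=148/47, M2=-183/47, M3=0
seg 0: a=4, c=M0/2=0, d=(M1−M0)/(6·2)=37/141, b=Δ0−h0·(2M0+M1)/6=-437/282
seg 1: a=3, c=M1/2=74/47, d=(M2−M1)/(6·1)=-331/282, b=Δ1−h1·(2M1+M2)/6=451/282
seg 2: a=5, c=M2/2=-183/94, d=(M3−M2)/(6·3)=61/282, b=Δ2−h2·(2M2+M3)/6=173/141
t_q=15/4 → seg 2, τ=3/4; S=5+173/141·τ+-183/94·τ²+61/282·τ³=29577/6016

  seg 0: a=4 b=-437/282 c=0 d=37/141
  seg 1: a=3 b=451/282 c=74/47 d=-331/282
  seg 2: a=5 b=173/141 c=-183/94 d=61/282
S(15/4) = 29577/6016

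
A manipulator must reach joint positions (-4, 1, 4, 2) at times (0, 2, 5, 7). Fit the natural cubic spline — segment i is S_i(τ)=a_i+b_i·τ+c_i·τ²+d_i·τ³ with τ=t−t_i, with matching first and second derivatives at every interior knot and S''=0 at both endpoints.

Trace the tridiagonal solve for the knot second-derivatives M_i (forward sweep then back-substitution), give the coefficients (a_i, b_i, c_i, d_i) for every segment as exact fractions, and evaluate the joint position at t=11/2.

  seg 0: a=-4 b=491/182 c=0 d=-9/182
  seg 1: a=1 b=383/182 c=-27/91 d=-1/42
  seg 2: a=4 b=-29/91 c=-93/182 d=31/364
S(11/2) = 1549/416

Δ: Δ0=5/2, Δ1=1, Δ2=-1
row 1: diag=10, rhs=-9; c'=3/10, d'=-9/10
row 2: denom=10−3·3/10=91/10; d'=(-12−3·-9/10)/(91/10)=-93/91
back: M2=-93/91
back: M1=-9/10−3/10·-93/91=-54/91
M: M0=0, M1=-54/91, M2=-93/91, M3=0
seg 0: a=-4, c=M0/2=0, d=(M1−M0)/(6·2)=-9/182, b=Δ0−h0·(2M0+M1)/6=491/182
seg 1: a=1, c=M1/2=-27/91, d=(M2−M1)/(6·3)=-1/42, b=Δ1−h1·(2M1+M2)/6=383/182
seg 2: a=4, c=M2/2=-93/182, d=(M3−M2)/(6·2)=31/364, b=Δ2−h2·(2M2+M3)/6=-29/91
t_q=11/2 → seg 2, τ=1/2; S=4+-29/91·τ+-93/182·τ²+31/364·τ³=1549/416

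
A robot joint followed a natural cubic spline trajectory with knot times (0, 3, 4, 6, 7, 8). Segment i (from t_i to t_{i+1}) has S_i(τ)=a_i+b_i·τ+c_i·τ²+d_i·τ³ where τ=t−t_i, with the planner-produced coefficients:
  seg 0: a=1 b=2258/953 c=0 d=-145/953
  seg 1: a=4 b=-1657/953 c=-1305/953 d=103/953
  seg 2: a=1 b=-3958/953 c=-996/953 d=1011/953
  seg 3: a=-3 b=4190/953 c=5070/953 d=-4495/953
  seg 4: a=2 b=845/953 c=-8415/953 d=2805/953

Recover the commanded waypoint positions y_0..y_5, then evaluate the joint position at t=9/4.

y_0 = S_0(0) = a_0 = 1
y_1 = S_1(0) = a_1 = 4
y_2 = S_2(0) = a_2 = 1
y_3 = S_3(0) = a_3 = -3
y_4 = S_4(0) = a_4 = 2
y_5 = S_4(1) = -3
t_q=9/4 is in segment 0 (τ=9/4); S_0(τ)=280439/60992

y_0=1 y_1=4 y_2=1 y_3=-3 y_4=2 y_5=-3
S(9/4) = 280439/60992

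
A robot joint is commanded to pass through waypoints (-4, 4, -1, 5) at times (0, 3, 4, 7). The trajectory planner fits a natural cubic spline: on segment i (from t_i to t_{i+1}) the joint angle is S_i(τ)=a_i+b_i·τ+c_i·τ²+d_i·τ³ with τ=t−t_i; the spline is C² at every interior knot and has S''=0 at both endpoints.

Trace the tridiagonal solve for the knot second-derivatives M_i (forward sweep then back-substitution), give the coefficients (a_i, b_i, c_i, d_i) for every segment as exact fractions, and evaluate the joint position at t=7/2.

Δ: Δ0=8/3, Δ1=-5, Δ2=2
row 1: diag=8, rhs=-46; c'=1/8, d'=-23/4
row 2: denom=8−1·1/8=63/8; d'=(42−1·-23/4)/(63/8)=382/63
back: M2=382/63
back: M1=-23/4−1/8·382/63=-410/63
M: M0=0, M1=-410/63, M2=382/63, M3=0
seg 0: a=-4, c=M0/2=0, d=(M1−M0)/(6·3)=-205/567, b=Δ0−h0·(2M0+M1)/6=373/63
seg 1: a=4, c=M1/2=-205/63, d=(M2−M1)/(6·1)=44/21, b=Δ1−h1·(2M1+M2)/6=-242/63
seg 2: a=-1, c=M2/2=191/63, d=(M3−M2)/(6·3)=-191/567, b=Δ2−h2·(2M2+M3)/6=-256/63
t_q=7/2 → seg 1, τ=1/2; S=4+-242/63·τ+-205/63·τ²+44/21·τ³=55/36

  seg 0: a=-4 b=373/63 c=0 d=-205/567
  seg 1: a=4 b=-242/63 c=-205/63 d=44/21
  seg 2: a=-1 b=-256/63 c=191/63 d=-191/567
S(7/2) = 55/36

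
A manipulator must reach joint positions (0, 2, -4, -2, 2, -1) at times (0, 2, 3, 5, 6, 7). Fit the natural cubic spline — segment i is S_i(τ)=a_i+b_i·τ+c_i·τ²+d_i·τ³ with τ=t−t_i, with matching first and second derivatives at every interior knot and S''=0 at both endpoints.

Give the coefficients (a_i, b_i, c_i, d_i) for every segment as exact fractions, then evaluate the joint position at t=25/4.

  seg 0: a=0 b=2663/709 c=0 d=-977/1418
  seg 1: a=2 b=-3199/709 c=-2931/709 d=1876/709
  seg 2: a=-4 b=-3433/709 c=2697/709 d=-313/709
  seg 3: a=-2 b=3599/709 c=819/709 d=-1582/709
  seg 4: a=2 b=491/709 c=-3927/709 d=1309/709
S(25/4) = 84209/45376

Δ: Δ0=1, Δ1=-6, Δ2=1, Δ3=4, Δ4=-3
row 1: diag=6, rhs=-42; c'=1/6, d'=-7
row 2: denom=6−1·1/6=35/6; d'=(42−1·-7)/(35/6)=42/5
row 3: denom=6−2·12/35=186/35; d'=(18−2·42/5)/(186/35)=7/31
row 4: denom=4−1·35/186=709/186; d'=(-42−1·7/31)/(709/186)=-7854/709
back: M4=-7854/709
back: M3=7/31−35/186·-7854/709=1638/709
back: M2=42/5−12/35·1638/709=5394/709
back: M1=-7−1/6·5394/709=-5862/709
M: M0=0, M1=-5862/709, M2=5394/709, M3=1638/709, M4=-7854/709, M5=0
seg 0: a=0, c=M0/2=0, d=(M1−M0)/(6·2)=-977/1418, b=Δ0−h0·(2M0+M1)/6=2663/709
seg 1: a=2, c=M1/2=-2931/709, d=(M2−M1)/(6·1)=1876/709, b=Δ1−h1·(2M1+M2)/6=-3199/709
seg 2: a=-4, c=M2/2=2697/709, d=(M3−M2)/(6·2)=-313/709, b=Δ2−h2·(2M2+M3)/6=-3433/709
seg 3: a=-2, c=M3/2=819/709, d=(M4−M3)/(6·1)=-1582/709, b=Δ3−h3·(2M3+M4)/6=3599/709
seg 4: a=2, c=M4/2=-3927/709, d=(M5−M4)/(6·1)=1309/709, b=Δ4−h4·(2M4+M5)/6=491/709
t_q=25/4 → seg 4, τ=1/4; S=2+491/709·τ+-3927/709·τ²+1309/709·τ³=84209/45376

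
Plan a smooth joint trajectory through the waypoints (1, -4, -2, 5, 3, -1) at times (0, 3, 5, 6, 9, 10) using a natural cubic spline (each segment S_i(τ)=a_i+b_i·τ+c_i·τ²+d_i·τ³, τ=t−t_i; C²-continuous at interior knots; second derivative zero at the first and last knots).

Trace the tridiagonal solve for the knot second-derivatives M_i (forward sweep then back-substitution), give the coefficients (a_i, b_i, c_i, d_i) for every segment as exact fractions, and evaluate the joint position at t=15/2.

Δ: Δ0=-5/3, Δ1=1, Δ2=7, Δ3=-2/3, Δ4=-4
row 1: diag=10, rhs=16; c'=1/5, d'=8/5
row 2: denom=6−2·1/5=28/5; d'=(36−2·8/5)/(28/5)=41/7
row 3: denom=8−1·5/28=219/28; d'=(-46−1·41/7)/(219/28)=-484/73
row 4: denom=8−3·28/73=500/73; d'=(-20−3·-484/73)/(500/73)=-2/125
back: M4=-2/125
back: M3=-484/73−28/73·-2/125=-828/125
back: M2=41/7−5/28·-828/125=176/25
back: M1=8/5−1/5·176/25=24/125
M: M0=0, M1=24/125, M2=176/25, M3=-828/125, M4=-2/125, M5=0
seg 0: a=1, c=M0/2=0, d=(M1−M0)/(6·3)=4/375, b=Δ0−h0·(2M0+M1)/6=-661/375
seg 1: a=-4, c=M1/2=12/125, d=(M2−M1)/(6·2)=214/375, b=Δ1−h1·(2M1+M2)/6=-553/375
seg 2: a=-2, c=M2/2=88/25, d=(M3−M2)/(6·1)=-854/375, b=Δ2−h2·(2M2+M3)/6=2159/375
seg 3: a=5, c=M3/2=-414/125, d=(M4−M3)/(6·3)=413/1125, b=Δ3−h3·(2M3+M4)/6=2237/375
seg 4: a=3, c=M4/2=-1/125, d=(M5−M4)/(6·1)=1/375, b=Δ4−h4·(2M4+M5)/6=-1498/375
t_q=15/2 → seg 3, τ=3/2; S=5+2237/375·τ+-414/125·τ²+413/1125·τ³=1547/200

  seg 0: a=1 b=-661/375 c=0 d=4/375
  seg 1: a=-4 b=-553/375 c=12/125 d=214/375
  seg 2: a=-2 b=2159/375 c=88/25 d=-854/375
  seg 3: a=5 b=2237/375 c=-414/125 d=413/1125
  seg 4: a=3 b=-1498/375 c=-1/125 d=1/375
S(15/2) = 1547/200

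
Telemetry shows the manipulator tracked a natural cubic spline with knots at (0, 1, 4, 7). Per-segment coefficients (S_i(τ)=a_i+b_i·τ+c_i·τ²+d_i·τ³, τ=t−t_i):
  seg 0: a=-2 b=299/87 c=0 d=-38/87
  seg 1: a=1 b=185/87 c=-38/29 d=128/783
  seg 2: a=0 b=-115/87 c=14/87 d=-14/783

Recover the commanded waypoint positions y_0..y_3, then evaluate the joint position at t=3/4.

y_0=-2 y_1=1 y_2=0 y_3=-3
S(3/4) = 365/928

y_0 = S_0(0) = a_0 = -2
y_1 = S_1(0) = a_1 = 1
y_2 = S_2(0) = a_2 = 0
y_3 = S_2(3) = -3
t_q=3/4 is in segment 0 (τ=3/4); S_0(τ)=365/928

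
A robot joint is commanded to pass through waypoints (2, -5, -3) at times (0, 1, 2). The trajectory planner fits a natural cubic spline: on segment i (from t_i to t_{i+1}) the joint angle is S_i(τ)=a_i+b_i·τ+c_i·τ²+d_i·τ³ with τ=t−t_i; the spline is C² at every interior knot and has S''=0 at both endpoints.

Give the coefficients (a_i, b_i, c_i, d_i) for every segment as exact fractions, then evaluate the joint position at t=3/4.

  seg 0: a=2 b=-37/4 c=0 d=9/4
  seg 1: a=-5 b=-5/2 c=27/4 d=-9/4
S(3/4) = -1021/256

Δ: Δ0=-7, Δ1=2
row 1: diag=4, rhs=54; c'=1/4, d'=27/2
back: M1=27/2
M: M0=0, M1=27/2, M2=0
seg 0: a=2, c=M0/2=0, d=(M1−M0)/(6·1)=9/4, b=Δ0−h0·(2M0+M1)/6=-37/4
seg 1: a=-5, c=M1/2=27/4, d=(M2−M1)/(6·1)=-9/4, b=Δ1−h1·(2M1+M2)/6=-5/2
t_q=3/4 → seg 0, τ=3/4; S=2+-37/4·τ+0·τ²+9/4·τ³=-1021/256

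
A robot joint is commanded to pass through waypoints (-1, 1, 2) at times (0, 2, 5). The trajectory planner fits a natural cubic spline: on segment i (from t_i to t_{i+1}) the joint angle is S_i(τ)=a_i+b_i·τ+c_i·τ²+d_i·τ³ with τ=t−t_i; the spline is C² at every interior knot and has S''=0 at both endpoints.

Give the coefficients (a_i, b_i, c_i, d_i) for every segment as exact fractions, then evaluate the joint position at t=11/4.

Δ: Δ0=1, Δ1=1/3
row 1: diag=10, rhs=-4; c'=3/10, d'=-2/5
back: M1=-2/5
M: M0=0, M1=-2/5, M2=0
seg 0: a=-1, c=M0/2=0, d=(M1−M0)/(6·2)=-1/30, b=Δ0−h0·(2M0+M1)/6=17/15
seg 1: a=1, c=M1/2=-1/5, d=(M2−M1)/(6·3)=1/45, b=Δ1−h1·(2M1+M2)/6=11/15
t_q=11/4 → seg 1, τ=3/4; S=1+11/15·τ+-1/5·τ²+1/45·τ³=463/320

  seg 0: a=-1 b=17/15 c=0 d=-1/30
  seg 1: a=1 b=11/15 c=-1/5 d=1/45
S(11/4) = 463/320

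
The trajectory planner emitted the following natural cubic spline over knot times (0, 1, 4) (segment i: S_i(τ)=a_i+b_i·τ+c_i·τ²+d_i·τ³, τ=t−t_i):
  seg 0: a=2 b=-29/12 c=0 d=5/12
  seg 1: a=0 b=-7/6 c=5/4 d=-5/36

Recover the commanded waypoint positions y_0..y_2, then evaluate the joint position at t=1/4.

y_0 = S_0(0) = a_0 = 2
y_1 = S_1(0) = a_1 = 0
y_2 = S_1(3) = 4
t_q=1/4 is in segment 0 (τ=1/4); S_0(τ)=359/256

y_0=2 y_1=0 y_2=4
S(1/4) = 359/256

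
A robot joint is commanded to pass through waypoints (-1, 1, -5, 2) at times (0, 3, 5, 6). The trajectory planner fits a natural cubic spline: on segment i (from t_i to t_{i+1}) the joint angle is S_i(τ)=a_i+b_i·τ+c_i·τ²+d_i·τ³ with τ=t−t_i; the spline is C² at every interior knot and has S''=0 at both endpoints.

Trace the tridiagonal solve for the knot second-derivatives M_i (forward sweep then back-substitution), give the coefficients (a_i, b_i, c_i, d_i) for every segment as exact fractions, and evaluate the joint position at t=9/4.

  seg 0: a=-1 b=35/12 c=0 d=-1/4
  seg 1: a=1 b=-23/6 c=-9/4 d=4/3
  seg 2: a=-5 b=19/6 c=23/4 d=-23/12
S(9/4) = 695/256

Δ: Δ0=2/3, Δ1=-3, Δ2=7
row 1: diag=10, rhs=-22; c'=1/5, d'=-11/5
row 2: denom=6−2·1/5=28/5; d'=(60−2·-11/5)/(28/5)=23/2
back: M2=23/2
back: M1=-11/5−1/5·23/2=-9/2
M: M0=0, M1=-9/2, M2=23/2, M3=0
seg 0: a=-1, c=M0/2=0, d=(M1−M0)/(6·3)=-1/4, b=Δ0−h0·(2M0+M1)/6=35/12
seg 1: a=1, c=M1/2=-9/4, d=(M2−M1)/(6·2)=4/3, b=Δ1−h1·(2M1+M2)/6=-23/6
seg 2: a=-5, c=M2/2=23/4, d=(M3−M2)/(6·1)=-23/12, b=Δ2−h2·(2M2+M3)/6=19/6
t_q=9/4 → seg 0, τ=9/4; S=-1+35/12·τ+0·τ²+-1/4·τ³=695/256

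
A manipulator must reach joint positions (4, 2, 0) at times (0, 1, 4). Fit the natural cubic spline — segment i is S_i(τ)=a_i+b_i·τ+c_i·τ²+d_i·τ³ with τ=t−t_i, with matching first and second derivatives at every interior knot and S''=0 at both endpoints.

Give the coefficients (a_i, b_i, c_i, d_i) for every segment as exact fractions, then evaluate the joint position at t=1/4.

  seg 0: a=4 b=-13/6 c=0 d=1/6
  seg 1: a=2 b=-5/3 c=1/2 d=-1/18
S(1/4) = 443/128

Δ: Δ0=-2, Δ1=-2/3
row 1: diag=8, rhs=8; c'=3/8, d'=1
back: M1=1
M: M0=0, M1=1, M2=0
seg 0: a=4, c=M0/2=0, d=(M1−M0)/(6·1)=1/6, b=Δ0−h0·(2M0+M1)/6=-13/6
seg 1: a=2, c=M1/2=1/2, d=(M2−M1)/(6·3)=-1/18, b=Δ1−h1·(2M1+M2)/6=-5/3
t_q=1/4 → seg 0, τ=1/4; S=4+-13/6·τ+0·τ²+1/6·τ³=443/128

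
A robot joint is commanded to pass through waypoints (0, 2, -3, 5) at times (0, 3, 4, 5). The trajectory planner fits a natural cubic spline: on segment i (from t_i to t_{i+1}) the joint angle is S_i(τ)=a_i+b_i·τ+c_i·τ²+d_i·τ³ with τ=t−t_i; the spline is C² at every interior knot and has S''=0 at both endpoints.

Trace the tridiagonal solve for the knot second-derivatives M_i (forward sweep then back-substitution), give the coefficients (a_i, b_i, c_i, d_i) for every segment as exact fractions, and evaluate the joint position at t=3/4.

  seg 0: a=0 b=383/93 c=0 d=-107/279
  seg 1: a=2 b=-580/93 c=-107/31 d=436/93
  seg 2: a=-3 b=86/93 c=329/31 d=-329/93
S(3/4) = 5807/1984

Δ: Δ0=2/3, Δ1=-5, Δ2=8
row 1: diag=8, rhs=-34; c'=1/8, d'=-17/4
row 2: denom=4−1·1/8=31/8; d'=(78−1·-17/4)/(31/8)=658/31
back: M2=658/31
back: M1=-17/4−1/8·658/31=-214/31
M: M0=0, M1=-214/31, M2=658/31, M3=0
seg 0: a=0, c=M0/2=0, d=(M1−M0)/(6·3)=-107/279, b=Δ0−h0·(2M0+M1)/6=383/93
seg 1: a=2, c=M1/2=-107/31, d=(M2−M1)/(6·1)=436/93, b=Δ1−h1·(2M1+M2)/6=-580/93
seg 2: a=-3, c=M2/2=329/31, d=(M3−M2)/(6·1)=-329/93, b=Δ2−h2·(2M2+M3)/6=86/93
t_q=3/4 → seg 0, τ=3/4; S=0+383/93·τ+0·τ²+-107/279·τ³=5807/1984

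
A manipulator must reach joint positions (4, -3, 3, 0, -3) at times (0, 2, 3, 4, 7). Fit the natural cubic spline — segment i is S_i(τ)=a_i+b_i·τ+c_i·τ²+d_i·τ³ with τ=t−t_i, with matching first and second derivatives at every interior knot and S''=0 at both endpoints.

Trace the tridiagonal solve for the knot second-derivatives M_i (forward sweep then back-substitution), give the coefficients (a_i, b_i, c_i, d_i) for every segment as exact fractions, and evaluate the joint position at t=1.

Δ: Δ0=-7/2, Δ1=6, Δ2=-3, Δ3=-1
row 1: diag=6, rhs=57; c'=1/6, d'=19/2
row 2: denom=4−1·1/6=23/6; d'=(-54−1·19/2)/(23/6)=-381/23
row 3: denom=8−1·6/23=178/23; d'=(12−1·-381/23)/(178/23)=657/178
back: M3=657/178
back: M2=-381/23−6/23·657/178=-1560/89
back: M1=19/2−1/6·-1560/89=2211/178
M: M0=0, M1=2211/178, M2=-1560/89, M3=657/178, M4=0
seg 0: a=4, c=M0/2=0, d=(M1−M0)/(6·2)=737/712, b=Δ0−h0·(2M0+M1)/6=-680/89
seg 1: a=-3, c=M1/2=2211/356, d=(M2−M1)/(6·1)=-1777/356, b=Δ1−h1·(2M1+M2)/6=851/178
seg 2: a=3, c=M2/2=-780/89, d=(M3−M2)/(6·1)=1259/356, b=Δ2−h2·(2M2+M3)/6=793/356
seg 3: a=0, c=M3/2=657/356, d=(M4−M3)/(6·3)=-73/356, b=Δ3−h3·(2M3+M4)/6=-835/178
t_q=1 → seg 0, τ=1; S=4+-680/89·τ+0·τ²+737/712·τ³=-1855/712

  seg 0: a=4 b=-680/89 c=0 d=737/712
  seg 1: a=-3 b=851/178 c=2211/356 d=-1777/356
  seg 2: a=3 b=793/356 c=-780/89 d=1259/356
  seg 3: a=0 b=-835/178 c=657/356 d=-73/356
S(1) = -1855/712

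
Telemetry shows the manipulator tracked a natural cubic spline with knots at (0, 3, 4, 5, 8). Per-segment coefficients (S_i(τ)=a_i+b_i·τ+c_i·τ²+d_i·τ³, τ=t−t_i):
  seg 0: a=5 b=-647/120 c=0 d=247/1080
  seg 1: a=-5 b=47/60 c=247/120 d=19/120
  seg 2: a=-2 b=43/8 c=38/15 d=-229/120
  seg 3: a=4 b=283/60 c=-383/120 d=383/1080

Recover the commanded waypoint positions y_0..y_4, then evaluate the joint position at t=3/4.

y_0 = S_0(0) = a_0 = 5
y_1 = S_1(0) = a_1 = -5
y_2 = S_2(0) = a_2 = -2
y_3 = S_3(0) = a_3 = 4
y_4 = S_3(3) = -1
t_q=3/4 is in segment 0 (τ=3/4); S_0(τ)=539/512

y_0=5 y_1=-5 y_2=-2 y_3=4 y_4=-1
S(3/4) = 539/512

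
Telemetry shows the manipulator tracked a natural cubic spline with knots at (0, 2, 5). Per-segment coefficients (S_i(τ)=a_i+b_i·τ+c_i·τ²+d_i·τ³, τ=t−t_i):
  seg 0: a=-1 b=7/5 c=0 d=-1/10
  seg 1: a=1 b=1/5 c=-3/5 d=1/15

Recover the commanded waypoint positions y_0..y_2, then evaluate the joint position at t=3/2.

y_0=-1 y_1=1 y_2=-2
S(3/2) = 61/80

y_0 = S_0(0) = a_0 = -1
y_1 = S_1(0) = a_1 = 1
y_2 = S_1(3) = -2
t_q=3/2 is in segment 0 (τ=3/2); S_0(τ)=61/80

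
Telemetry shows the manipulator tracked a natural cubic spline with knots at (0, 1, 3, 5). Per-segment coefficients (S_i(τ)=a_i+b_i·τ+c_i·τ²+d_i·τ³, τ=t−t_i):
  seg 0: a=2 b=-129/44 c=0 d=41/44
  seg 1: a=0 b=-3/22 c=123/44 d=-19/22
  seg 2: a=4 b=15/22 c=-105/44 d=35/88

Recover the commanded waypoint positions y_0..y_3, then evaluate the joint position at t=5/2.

y_0 = S_0(0) = a_0 = 2
y_1 = S_1(0) = a_1 = 0
y_2 = S_2(0) = a_2 = 4
y_3 = S_2(2) = -1
t_q=5/2 is in segment 1 (τ=3/2); S_1(τ)=279/88

y_0=2 y_1=0 y_2=4 y_3=-1
S(5/2) = 279/88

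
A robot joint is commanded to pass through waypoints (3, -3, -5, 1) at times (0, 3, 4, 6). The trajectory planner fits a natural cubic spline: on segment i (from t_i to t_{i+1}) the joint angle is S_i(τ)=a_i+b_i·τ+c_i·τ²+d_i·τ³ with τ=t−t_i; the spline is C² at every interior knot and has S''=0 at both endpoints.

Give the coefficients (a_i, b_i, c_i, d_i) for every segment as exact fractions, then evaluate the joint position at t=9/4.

Δ: Δ0=-2, Δ1=-2, Δ2=3
row 1: diag=8, rhs=0; c'=1/8, d'=0
row 2: denom=6−1·1/8=47/8; d'=(30−1·0)/(47/8)=240/47
back: M2=240/47
back: M1=0−1/8·240/47=-30/47
M: M0=0, M1=-30/47, M2=240/47, M3=0
seg 0: a=3, c=M0/2=0, d=(M1−M0)/(6·3)=-5/141, b=Δ0−h0·(2M0+M1)/6=-79/47
seg 1: a=-3, c=M1/2=-15/47, d=(M2−M1)/(6·1)=45/47, b=Δ1−h1·(2M1+M2)/6=-124/47
seg 2: a=-5, c=M2/2=120/47, d=(M3−M2)/(6·2)=-20/47, b=Δ2−h2·(2M2+M3)/6=-19/47
t_q=9/4 → seg 0, τ=9/4; S=3+-79/47·τ+0·τ²+-5/141·τ³=-3567/3008

  seg 0: a=3 b=-79/47 c=0 d=-5/141
  seg 1: a=-3 b=-124/47 c=-15/47 d=45/47
  seg 2: a=-5 b=-19/47 c=120/47 d=-20/47
S(9/4) = -3567/3008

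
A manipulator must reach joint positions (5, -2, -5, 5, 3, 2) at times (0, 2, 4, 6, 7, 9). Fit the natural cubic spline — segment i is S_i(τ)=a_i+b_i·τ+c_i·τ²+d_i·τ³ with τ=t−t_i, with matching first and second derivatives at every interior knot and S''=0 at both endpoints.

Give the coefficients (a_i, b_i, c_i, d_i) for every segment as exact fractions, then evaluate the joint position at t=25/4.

  seg 0: a=5 b=-179/53 c=0 d=-13/424
  seg 1: a=-2 b=-397/106 c=-39/212 d=277/424
  seg 2: a=-5 b=178/53 c=198/53 d=-309/212
  seg 3: a=5 b=43/53 c=-531/106 d=233/106
  seg 4: a=3 b=-277/106 c=84/53 d=-14/53
S(25/4) = 33405/6784

Δ: Δ0=-7/2, Δ1=-3/2, Δ2=5, Δ3=-2, Δ4=-1/2
row 1: diag=8, rhs=12; c'=1/4, d'=3/2
row 2: denom=8−2·1/4=15/2; d'=(39−2·3/2)/(15/2)=24/5
row 3: denom=6−2·4/15=82/15; d'=(-42−2·24/5)/(82/15)=-387/41
row 4: denom=6−1·15/82=477/82; d'=(9−1·-387/41)/(477/82)=168/53
back: M4=168/53
back: M3=-387/41−15/82·168/53=-531/53
back: M2=24/5−4/15·-531/53=396/53
back: M1=3/2−1/4·396/53=-39/106
M: M0=0, M1=-39/106, M2=396/53, M3=-531/53, M4=168/53, M5=0
seg 0: a=5, c=M0/2=0, d=(M1−M0)/(6·2)=-13/424, b=Δ0−h0·(2M0+M1)/6=-179/53
seg 1: a=-2, c=M1/2=-39/212, d=(M2−M1)/(6·2)=277/424, b=Δ1−h1·(2M1+M2)/6=-397/106
seg 2: a=-5, c=M2/2=198/53, d=(M3−M2)/(6·2)=-309/212, b=Δ2−h2·(2M2+M3)/6=178/53
seg 3: a=5, c=M3/2=-531/106, d=(M4−M3)/(6·1)=233/106, b=Δ3−h3·(2M3+M4)/6=43/53
seg 4: a=3, c=M4/2=84/53, d=(M5−M4)/(6·2)=-14/53, b=Δ4−h4·(2M4+M5)/6=-277/106
t_q=25/4 → seg 3, τ=1/4; S=5+43/53·τ+-531/106·τ²+233/106·τ³=33405/6784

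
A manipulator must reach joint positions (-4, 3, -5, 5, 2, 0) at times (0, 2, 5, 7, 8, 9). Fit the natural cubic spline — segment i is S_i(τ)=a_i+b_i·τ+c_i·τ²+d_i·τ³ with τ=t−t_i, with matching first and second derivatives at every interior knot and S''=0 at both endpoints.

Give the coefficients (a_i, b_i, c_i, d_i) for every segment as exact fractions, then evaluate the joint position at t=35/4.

Δ: Δ0=7/2, Δ1=-8/3, Δ2=5, Δ3=-3, Δ4=-2
row 1: diag=10, rhs=-37; c'=3/10, d'=-37/10
row 2: denom=10−3·3/10=91/10; d'=(46−3·-37/10)/(91/10)=571/91
row 3: denom=6−2·20/91=506/91; d'=(-48−2·571/91)/(506/91)=-2755/253
row 4: denom=4−1·91/506=1933/506; d'=(6−1·-2755/253)/(1933/506)=8546/1933
back: M4=8546/1933
back: M3=-2755/253−91/506·8546/1933=-22586/1933
back: M2=571/91−20/91·-22586/1933=17093/1933
back: M1=-37/10−3/10·17093/1933=-12280/1933
M: M0=0, M1=-12280/1933, M2=17093/1933, M3=-22586/1933, M4=8546/1933, M5=0
seg 0: a=-4, c=M0/2=0, d=(M1−M0)/(6·2)=-3070/5799, b=Δ0−h0·(2M0+M1)/6=65153/11598
seg 1: a=3, c=M1/2=-6140/1933, d=(M2−M1)/(6·3)=9791/11598, b=Δ1−h1·(2M1+M2)/6=-8527/11598
seg 2: a=-5, c=M2/2=17093/3866, d=(M3−M2)/(6·2)=-39679/23196, b=Δ2−h2·(2M2+M3)/6=17395/5799
seg 3: a=5, c=M3/2=-11293/1933, d=(M4−M3)/(6·1)=15566/5799, b=Δ3−h3·(2M3+M4)/6=916/5799
seg 4: a=2, c=M4/2=4273/1933, d=(M5−M4)/(6·1)=-4273/5799, b=Δ4−h4·(2M4+M5)/6=-20144/5799
t_q=35/4 → seg 4, τ=3/4; S=2+-20144/5799·τ+4273/1933·τ²+-4273/5799·τ³=40491/123712

  seg 0: a=-4 b=65153/11598 c=0 d=-3070/5799
  seg 1: a=3 b=-8527/11598 c=-6140/1933 d=9791/11598
  seg 2: a=-5 b=17395/5799 c=17093/3866 d=-39679/23196
  seg 3: a=5 b=916/5799 c=-11293/1933 d=15566/5799
  seg 4: a=2 b=-20144/5799 c=4273/1933 d=-4273/5799
S(35/4) = 40491/123712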